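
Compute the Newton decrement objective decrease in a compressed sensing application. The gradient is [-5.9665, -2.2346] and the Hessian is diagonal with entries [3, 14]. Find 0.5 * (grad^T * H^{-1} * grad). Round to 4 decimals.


Step 1: H is diagonal, so H^(-1) * g = [-1.9888, -0.1596].
Step 2: g^T H^(-1) g = sum_i g_i^2 / H_ii
  = (-5.9665)^2/3 + (-2.2346)^2/14
  = 11.8664 + 0.3567 = 12.223
Step 3: Objective decrease = 0.5 * g^T H^(-1) g = 6.1115


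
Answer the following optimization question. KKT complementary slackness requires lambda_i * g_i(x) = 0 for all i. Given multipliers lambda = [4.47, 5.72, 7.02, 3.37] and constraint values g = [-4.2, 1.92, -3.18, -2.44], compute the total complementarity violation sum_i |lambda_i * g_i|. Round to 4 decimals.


KKT complementary slackness check:
lambda_1 * g_1 = 4.47 * -4.2 = -18.774
lambda_2 * g_2 = 5.72 * 1.92 = 10.9824
lambda_3 * g_3 = 7.02 * -3.18 = -22.3236
lambda_4 * g_4 = 3.37 * -2.44 = -8.2228
Total violation = 18.774 + 10.9824 + 22.3236 + 8.2228 = 60.3028


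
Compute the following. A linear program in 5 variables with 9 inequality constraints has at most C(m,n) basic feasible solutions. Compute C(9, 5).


Each vertex corresponds to some choice of n active constraints out of m, so the number of vertices is at most C(m, n) = m! / (n!(m-n)!).
m = 9, n = 5
Numerator: 9 * 8 * 7 * 6 * 5
Denominator: 5! = 120
C(9, 5) = 126


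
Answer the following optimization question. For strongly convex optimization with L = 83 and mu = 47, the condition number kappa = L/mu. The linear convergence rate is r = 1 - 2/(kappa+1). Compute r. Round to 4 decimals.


Step 1: Compute the condition number.
kappa = L/mu = 83/47 = 1.766
Step 2: Compute the convergence rate.
r = 1 - 2/(kappa + 1) = 1 - 2*mu/(L + mu) = (L - mu)/(L + mu) = 36/130 = 0.2769


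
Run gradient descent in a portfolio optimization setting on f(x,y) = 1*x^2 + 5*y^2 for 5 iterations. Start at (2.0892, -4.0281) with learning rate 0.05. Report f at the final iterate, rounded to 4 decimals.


Gradient descent on f(x,y) = 1*x^2 + 5*y^2.
Starting point: (2.0892, -4.0281), alpha = 0.05
Step 1: grad_x = 2*1*2.0892 = 4.1784, grad_y = 2*5*-4.0281 = -40.281
  x_1 = 2.0892 - 0.05*4.1784 = 1.8803
  y_1 = -4.0281 - 0.05*-40.281 = -2.0141
Step 2: grad_x = 2*1*1.8803 = 3.7606, grad_y = 2*5*-2.0141 = -20.1405
  x_2 = 1.8803 - 0.05*3.7606 = 1.6923
  y_2 = -2.0141 - 0.05*-20.1405 = -1.007
Step 3: grad_x = 2*1*1.6923 = 3.3845, grad_y = 2*5*-1.007 = -10.0703
  x_3 = 1.6923 - 0.05*3.3845 = 1.523
  y_3 = -1.007 - 0.05*-10.0703 = -0.5035
Step 4: grad_x = 2*1*1.523 = 3.0461, grad_y = 2*5*-0.5035 = -5.0351
  x_4 = 1.523 - 0.05*3.0461 = 1.3707
  y_4 = -0.5035 - 0.05*-5.0351 = -0.2518
Step 5: grad_x = 2*1*1.3707 = 2.7414, grad_y = 2*5*-0.2518 = -2.5176
  x_5 = 1.3707 - 0.05*2.7414 = 1.2337
  y_5 = -0.2518 - 0.05*-2.5176 = -0.1259
f(1.2337, -0.1259) = 1*1.2337^2 + 5*(-0.1259)^2 = 1.6011


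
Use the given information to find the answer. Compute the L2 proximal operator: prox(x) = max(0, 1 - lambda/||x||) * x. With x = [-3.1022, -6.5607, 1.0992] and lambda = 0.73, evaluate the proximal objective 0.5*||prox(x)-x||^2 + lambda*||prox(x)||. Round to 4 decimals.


Step 1: Compute ||x||.
||x|| = 7.3399
Step 2: Compute scaling factor.
scale = max(0, 1 - 0.73/7.3399) = 0.9005
Step 3: prox(x) = [-2.7937, -5.9082, 0.9899]
||prox(x)|| = 6.6099
Step 4: Proximal objective.
0.5*||prox-x||^2 = 0.2665
lambda*||prox|| = 4.8252
Total = 5.0917


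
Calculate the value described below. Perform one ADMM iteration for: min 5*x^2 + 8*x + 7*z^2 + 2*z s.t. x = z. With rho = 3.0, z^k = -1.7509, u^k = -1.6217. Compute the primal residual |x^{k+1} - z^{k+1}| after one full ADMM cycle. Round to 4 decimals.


ADMM iteration with rho = 3.0, z^k = -1.7509, u^k = -1.6217
Step 1: x-update.
Minimize 5*x^2 + 8*x + (3.0/2)*(x + 1.7509 - 1.6217)^2
FOC: (2*5 + 3.0)*x = -8 + 3.0*(-1.7509 + 1.6217)
x^{k+1} = -0.6452
Step 2: z-update.
Minimize 7*z^2 + 2*z + (3.0/2)*(-0.6452 - z - 1.6217)^2
FOC: (2*7 + 3.0)*z = -2 + 3.0*(-0.6452 - 1.6217)
z^{k+1} = -0.5177
Step 3: u-update.
u^{k+1} = -1.6217 - 0.6452 + 0.5177 = -1.7492
Step 4: Primal residual = |-0.6452 + 0.5177| = 0.1275


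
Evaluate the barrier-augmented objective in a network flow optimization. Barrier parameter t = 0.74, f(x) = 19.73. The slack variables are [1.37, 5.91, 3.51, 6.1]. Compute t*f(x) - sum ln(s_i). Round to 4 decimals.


Step 1: Compute log-barrier.
ln values: [0.3148, 1.7766, 1.2556, 1.8083]
phi = -(0.3148 + 1.7766 + 1.2556 + 1.8083) = -5.1554
Step 2: Compute augmented objective.
t*f(x) = 0.74*19.73 = 14.6002
Total = 14.6002 - 5.1554 = 9.4448


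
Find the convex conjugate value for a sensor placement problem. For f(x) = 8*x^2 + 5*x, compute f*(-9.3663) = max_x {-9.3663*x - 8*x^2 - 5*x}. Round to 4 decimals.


f*(y) = sup_x {y*x - a*x^2 - b*x} = sup_x {(y-b)*x - a*x^2}
FOC: (y - b) - 2a*x = 0 => x* = (y - b)/(2a)
x* = (-9.3663 - 5)/(2*8) = -0.8979
f*(-9.3663) = (y-b)^2/(4a) = (-9.3663 - 5)^2/(4*8)
= 206.3906/32 = 6.4497


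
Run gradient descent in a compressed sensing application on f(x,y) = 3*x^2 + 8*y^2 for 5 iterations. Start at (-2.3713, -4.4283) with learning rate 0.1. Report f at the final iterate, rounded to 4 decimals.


Gradient descent on f(x,y) = 3*x^2 + 8*y^2.
Starting point: (-2.3713, -4.4283), alpha = 0.1
Step 1: grad_x = 2*3*-2.3713 = -14.2278, grad_y = 2*8*-4.4283 = -70.8528
  x_1 = -2.3713 - 0.1*-14.2278 = -0.9485
  y_1 = -4.4283 - 0.1*-70.8528 = 2.657
Step 2: grad_x = 2*3*-0.9485 = -5.6911, grad_y = 2*8*2.657 = 42.5117
  x_2 = -0.9485 - 0.1*-5.6911 = -0.3794
  y_2 = 2.657 - 0.1*42.5117 = -1.5942
Step 3: grad_x = 2*3*-0.3794 = -2.2764, grad_y = 2*8*-1.5942 = -25.507
  x_3 = -0.3794 - 0.1*-2.2764 = -0.1518
  y_3 = -1.5942 - 0.1*-25.507 = 0.9565
Step 4: grad_x = 2*3*-0.1518 = -0.9106, grad_y = 2*8*0.9565 = 15.3042
  x_4 = -0.1518 - 0.1*-0.9106 = -0.0607
  y_4 = 0.9565 - 0.1*15.3042 = -0.5739
Step 5: grad_x = 2*3*-0.0607 = -0.3642, grad_y = 2*8*-0.5739 = -9.1825
  x_5 = -0.0607 - 0.1*-0.3642 = -0.0243
  y_5 = -0.5739 - 0.1*-9.1825 = 0.3443
f(-0.0243, 0.3443) = 3*(-0.0243)^2 + 8*0.3443^2 = 0.9504


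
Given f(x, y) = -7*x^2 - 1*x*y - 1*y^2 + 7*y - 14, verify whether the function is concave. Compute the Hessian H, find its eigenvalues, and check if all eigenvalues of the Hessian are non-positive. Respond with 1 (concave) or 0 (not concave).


The Hessian of f(x,y) = -7*x^2 - 1*x*y - 1*y^2 + 7*y - 14 is:
H = [[-14, -1], [-1, -2]]
Trace = -14 - 2 = -16
Determinant = -14*-2 - (-1)^2 = 27
Discriminant = (-16)^2 - 4*27 = 148.0
Eigenvalues: lambda_1 = -14.0828, lambda_2 = -1.9172
The function is concave.

1


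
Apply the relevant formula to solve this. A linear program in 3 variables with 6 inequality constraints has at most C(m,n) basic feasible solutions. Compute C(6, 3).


Each vertex corresponds to some choice of n active constraints out of m, so the number of vertices is at most C(m, n) = m! / (n!(m-n)!).
m = 6, n = 3
Numerator: 6 * 5 * 4
Denominator: 3! = 6
C(6, 3) = 20


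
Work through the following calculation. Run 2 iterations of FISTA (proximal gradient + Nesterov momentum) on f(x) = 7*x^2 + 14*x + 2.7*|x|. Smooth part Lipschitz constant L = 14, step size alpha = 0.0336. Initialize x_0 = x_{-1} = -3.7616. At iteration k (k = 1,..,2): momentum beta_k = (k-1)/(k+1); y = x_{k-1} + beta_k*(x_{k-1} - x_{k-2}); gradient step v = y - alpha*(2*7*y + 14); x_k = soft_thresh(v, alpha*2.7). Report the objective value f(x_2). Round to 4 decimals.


FISTA on f(x) = 7*x^2 + 14*x + 2.7*|x|
L = 14, alpha = 0.0336
Iteration 1: beta = 0.0, y = -3.7616 + 0.0*(-3.7616 + 3.7616) = -3.7616
  grad(y) = -38.6624, v = y - alpha*grad = -2.4625
  prox(v) = soft_thresh(-2.4625, 0.0907) = -2.3718
Iteration 2: beta = 0.3333, y = -2.3718 + 0.3333*(-2.3718 + 3.7616) = -1.9086
  grad(y) = -12.7199, v = y - alpha*grad = -1.4812
  prox(v) = soft_thresh(-1.4812, 0.0907) = -1.3905
f(x_2) = 7*(-1.3905)^2 + 14*(-1.3905) + 2.7*|-1.3905| = -2.1786


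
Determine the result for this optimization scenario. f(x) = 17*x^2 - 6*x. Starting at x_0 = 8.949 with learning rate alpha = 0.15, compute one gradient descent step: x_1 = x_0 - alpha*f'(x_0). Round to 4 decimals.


We compute the gradient at x_0 and apply the update.
f'(x) = 34*x - 6
f'(8.949) = 34*8.949 - 6 = 298.266
x_1 = 8.949 - 0.15*298.266 = -35.7909


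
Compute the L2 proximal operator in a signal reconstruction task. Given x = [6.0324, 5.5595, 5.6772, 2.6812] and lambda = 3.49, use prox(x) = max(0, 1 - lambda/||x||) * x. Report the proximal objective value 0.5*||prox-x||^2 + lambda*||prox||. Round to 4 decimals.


Step 1: Compute ||x||.
||x|| = 10.3304
Step 2: Compute scaling factor.
scale = max(0, 1 - 3.49/10.3304) = 0.6622
Step 3: prox(x) = [3.9944, 3.6813, 3.7592, 1.7754]
||prox(x)|| = 6.8404
Step 4: Proximal objective.
0.5*||prox-x||^2 = 6.0901
lambda*||prox|| = 23.873
Total = 29.9631


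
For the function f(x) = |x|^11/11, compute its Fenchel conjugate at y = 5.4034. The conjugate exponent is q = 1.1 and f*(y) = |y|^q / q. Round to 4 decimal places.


The conjugate exponent q satisfies 1/p + 1/q = 1.
p = 11, so q = 11/(11 - 1) = 1.1
|y|^q = 5.4034^1.1 = 6.3964
f*(5.4034) = 6.3964 / 1.1 = 5.8149


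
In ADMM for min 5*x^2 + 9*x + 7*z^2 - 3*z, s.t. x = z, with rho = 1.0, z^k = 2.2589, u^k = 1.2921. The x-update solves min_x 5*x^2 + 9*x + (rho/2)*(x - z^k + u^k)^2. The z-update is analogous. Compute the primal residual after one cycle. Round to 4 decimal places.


ADMM iteration with rho = 1.0, z^k = 2.2589, u^k = 1.2921
Step 1: x-update.
Minimize 5*x^2 + 9*x + (1.0/2)*(x - 2.2589 + 1.2921)^2
FOC: (2*5 + 1.0)*x = -9 + 1.0*(2.2589 - 1.2921)
x^{k+1} = -0.7303
Step 2: z-update.
Minimize 7*z^2 - 3*z + (1.0/2)*(-0.7303 - z + 1.2921)^2
FOC: (2*7 + 1.0)*z = 3 + 1.0*(-0.7303 + 1.2921)
z^{k+1} = 0.2375
Step 3: u-update.
u^{k+1} = 1.2921 - 0.7303 - 0.2375 = 0.3244
Step 4: Primal residual = |-0.7303 - 0.2375| = 0.9677


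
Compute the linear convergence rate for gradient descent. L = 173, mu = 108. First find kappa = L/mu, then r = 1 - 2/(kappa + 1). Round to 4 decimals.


Step 1: Compute the condition number.
kappa = L/mu = 173/108 = 1.6019
Step 2: Compute the convergence rate.
r = 1 - 2/(kappa + 1) = 1 - 2*mu/(L + mu) = (L - mu)/(L + mu) = 65/281 = 0.2313


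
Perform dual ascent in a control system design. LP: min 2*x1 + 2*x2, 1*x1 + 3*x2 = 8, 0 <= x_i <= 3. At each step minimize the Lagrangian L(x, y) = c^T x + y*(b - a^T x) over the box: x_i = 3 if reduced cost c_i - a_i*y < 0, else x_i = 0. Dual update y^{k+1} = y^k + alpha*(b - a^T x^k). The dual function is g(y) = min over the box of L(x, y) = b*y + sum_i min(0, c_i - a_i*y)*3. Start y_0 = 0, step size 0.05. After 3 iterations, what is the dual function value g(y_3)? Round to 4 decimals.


Dual ascent for LP: min 2*x1 + 2*x2, 1*x1 + 3*x2 = 8, 0 <= x_i <= 3
Step 1: y^k = 0.0, reduced costs: (2.0, 2.0)
  x^k = (0.0, 0.0), subgradient = b - a^T x = 8.0
  y^{k+1} = 0.0 + 0.05*8.0 = 0.4
Step 2: y^k = 0.4, reduced costs: (1.6, 0.8)
  x^k = (0.0, 0.0), subgradient = b - a^T x = 8.0
  y^{k+1} = 0.4 + 0.05*8.0 = 0.8
Step 3: y^k = 0.8, reduced costs: (1.2, -0.4)
  x^k = (0.0, 3.0), subgradient = b - a^T x = -1.0
  y^{k+1} = 0.8 + 0.05*-1.0 = 0.75
Dual objective at y_3 = 0.75: reduced costs (1.25, -0.25), box minimizer x = (0.0, 3.0)
g(y_3) = b*y + (c1 - a1*y)*x1 + (c2 - a2*y)*x2 = 8*0.75 + 1.25*0.0 + (-0.25)*3.0 = 6.0 + 0.0 - 0.75 = 5.25


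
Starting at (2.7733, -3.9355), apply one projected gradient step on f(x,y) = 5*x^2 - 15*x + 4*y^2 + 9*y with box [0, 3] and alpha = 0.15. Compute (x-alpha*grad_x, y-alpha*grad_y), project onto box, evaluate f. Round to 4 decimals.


Step 1: Compute gradient at (2.7733, -3.9355).
grad_x = 2*5*2.7733 - 15 = 12.733
grad_y = 2*4*-3.9355 + 9 = -22.484
Step 2: Gradient step.
x_raw = 2.7733 - 0.15*12.733 = 0.8634
y_raw = -3.9355 - 0.15*-22.484 = -0.5629
Step 3: Project onto [0, 3].
x_proj = clip(0.8634) = 0.8634
y_proj = clip(-0.5629) = 0.0
Step 4: Evaluate f.
f(0.8634, 0.0) = -9.2234


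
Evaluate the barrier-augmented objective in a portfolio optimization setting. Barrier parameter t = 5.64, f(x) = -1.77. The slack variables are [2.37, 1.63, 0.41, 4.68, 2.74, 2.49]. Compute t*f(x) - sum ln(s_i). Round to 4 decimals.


Step 1: Compute log-barrier.
ln values: [0.8629, 0.4886, -0.8916, 1.5433, 1.008, 0.9123]
phi = -(0.8629 + 0.4886 - 0.8916 + 1.5433 + 1.008 + 0.9123) = -3.9234
Step 2: Compute augmented objective.
t*f(x) = 5.64*-1.77 = -9.9828
Total = -9.9828 - 3.9234 = -13.9062


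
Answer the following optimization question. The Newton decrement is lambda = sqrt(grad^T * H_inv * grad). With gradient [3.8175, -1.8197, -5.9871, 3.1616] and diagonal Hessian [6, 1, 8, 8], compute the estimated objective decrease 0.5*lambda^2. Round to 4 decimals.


Step 1: H is diagonal, so H^(-1) * g = [0.6363, -1.8197, -0.7484, 0.3952].
Step 2: g^T H^(-1) g = sum_i g_i^2 / H_ii
  = (3.8175)^2/6 + (-1.8197)^2/1 + (-5.9871)^2/8 + (3.1616)^2/8
  = 2.4289 + 3.3113 + 4.4807 + 1.2495 = 11.4703
Step 3: Objective decrease = 0.5 * g^T H^(-1) g = 5.7352


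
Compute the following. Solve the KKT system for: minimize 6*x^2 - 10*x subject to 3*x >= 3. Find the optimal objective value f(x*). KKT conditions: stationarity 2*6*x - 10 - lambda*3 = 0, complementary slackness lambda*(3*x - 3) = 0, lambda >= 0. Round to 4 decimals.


Step 1: Try lambda = 0 (constraint inactive).
x_unc = 10/(2*6) = 0.8333
Check: 3*0.8333 = 2.4999 < 3 -- violated!
Step 2: Constraint must be active: 3*x = 3
x* = 3/3 = 1.0
lambda = (2*6*1.0 - 10)/3 = 0.6667
Step 3: Compute optimal value.
f(x*) = 6*1.0^2 - 10*1.0 = -4.0


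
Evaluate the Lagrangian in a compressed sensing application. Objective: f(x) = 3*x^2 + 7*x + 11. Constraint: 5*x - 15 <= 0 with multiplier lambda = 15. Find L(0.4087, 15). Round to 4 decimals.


Step 1: Evaluate f(x).
f(0.4087) = 3*0.4087^2 + 7*0.4087 + 11 = 14.362
Step 2: Evaluate g(x).
g(0.4087) = 5*0.4087 - 15 = -12.9565
Step 3: Compute Lagrangian.
L = 14.362 + 15*-12.9565 = -179.9855


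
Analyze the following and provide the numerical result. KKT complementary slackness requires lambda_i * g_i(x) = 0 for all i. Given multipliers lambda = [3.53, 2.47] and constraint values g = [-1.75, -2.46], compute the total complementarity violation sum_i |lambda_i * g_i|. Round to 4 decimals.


KKT complementary slackness check:
lambda_1 * g_1 = 3.53 * -1.75 = -6.1775
lambda_2 * g_2 = 2.47 * -2.46 = -6.0762
Total violation = 6.1775 + 6.0762 = 12.2537


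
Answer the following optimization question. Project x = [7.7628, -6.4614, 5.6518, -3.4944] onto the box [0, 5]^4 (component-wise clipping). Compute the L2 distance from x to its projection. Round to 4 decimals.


Project each component onto [0, 5].
clip(7.7628) = 5.0, clip(-6.4614) = 0.0, clip(5.6518) = 5.0, clip(-3.4944) = 0.0
Projection = [5.0, 0.0, 5.0, 0.0]
Squared diffs: [7.6331, 41.7497, 0.4248, 12.2108]
Distance = sqrt(62.0184) = 7.8752


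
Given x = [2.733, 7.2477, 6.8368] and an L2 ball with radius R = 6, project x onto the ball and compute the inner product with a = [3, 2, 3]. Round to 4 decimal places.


Step 1: Compute ||x|| (intermediates to 6 decimals).
||x|| = sqrt(2.733^2 + 7.2477^2 + 6.8368^2) = 10.331519
Step 2: Project.
Since ||x|| > R, scale = R/||x|| = 6/10.331519 = 0.580747, proj(x) = scale * x
proj(x) = [1.587182, 4.20908, 3.970451]
Step 3: Dot product.
a^T * proj(x) = 3*1.587182 + 2*4.20908 + 3*3.970451 = 25.0911


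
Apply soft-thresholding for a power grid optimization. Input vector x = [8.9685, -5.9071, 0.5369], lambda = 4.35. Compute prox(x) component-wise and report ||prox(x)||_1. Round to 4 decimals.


Soft-thresholding with lambda = 4.35:
prox(8.9685) = sign(8.9685)*max(|8.9685| - 4.35, 0) = 4.6185
prox(-5.9071) = sign(-5.9071)*max(|-5.9071| - 4.35, 0) = -1.5571
prox(0.5369) = sign(0.5369)*max(|0.5369| - 4.35, 0) = 0.0
prox(x) = [4.6185, -1.5571, 0.0]
||prox(x)||_1 = 4.6185 + 1.5571 + 0.0 = 6.1756


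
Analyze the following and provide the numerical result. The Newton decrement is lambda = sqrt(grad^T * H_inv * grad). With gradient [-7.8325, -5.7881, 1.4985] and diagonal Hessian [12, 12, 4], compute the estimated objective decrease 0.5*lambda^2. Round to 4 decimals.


Step 1: H is diagonal, so H^(-1) * g = [-0.6527, -0.4823, 0.3746].
Step 2: g^T H^(-1) g = sum_i g_i^2 / H_ii
  = (-7.8325)^2/12 + (-5.7881)^2/12 + (1.4985)^2/4
  = 5.1123 + 2.7918 + 0.5614 = 8.4656
Step 3: Objective decrease = 0.5 * g^T H^(-1) g = 4.2328


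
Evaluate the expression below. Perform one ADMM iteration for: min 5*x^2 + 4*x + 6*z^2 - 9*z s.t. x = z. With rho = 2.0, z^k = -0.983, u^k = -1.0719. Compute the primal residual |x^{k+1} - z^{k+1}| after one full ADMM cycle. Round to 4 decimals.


ADMM iteration with rho = 2.0, z^k = -0.983, u^k = -1.0719
Step 1: x-update.
Minimize 5*x^2 + 4*x + (2.0/2)*(x + 0.983 - 1.0719)^2
FOC: (2*5 + 2.0)*x = -4 + 2.0*(-0.983 + 1.0719)
x^{k+1} = -0.3185
Step 2: z-update.
Minimize 6*z^2 - 9*z + (2.0/2)*(-0.3185 - z - 1.0719)^2
FOC: (2*6 + 2.0)*z = 9 + 2.0*(-0.3185 - 1.0719)
z^{k+1} = 0.4442
Step 3: u-update.
u^{k+1} = -1.0719 - 0.3185 - 0.4442 = -1.8346
Step 4: Primal residual = |-0.3185 - 0.4442| = 0.7627


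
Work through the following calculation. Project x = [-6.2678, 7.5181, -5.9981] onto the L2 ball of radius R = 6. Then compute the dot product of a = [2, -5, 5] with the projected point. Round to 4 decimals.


Step 1: Compute ||x|| (intermediates to 6 decimals).
||x|| = sqrt((-6.2678)^2 + 7.5181^2 + (-5.9981)^2) = 11.479736
Step 2: Project.
Since ||x|| > R, scale = R/||x|| = 6/11.479736 = 0.52266, proj(x) = scale * x
proj(x) = [-3.275928, 3.92941, -3.134967]
Step 3: Dot product.
a^T * proj(x) = 2*(-3.275928) - 5*3.92941 + 5*(-3.134967) = -41.8737


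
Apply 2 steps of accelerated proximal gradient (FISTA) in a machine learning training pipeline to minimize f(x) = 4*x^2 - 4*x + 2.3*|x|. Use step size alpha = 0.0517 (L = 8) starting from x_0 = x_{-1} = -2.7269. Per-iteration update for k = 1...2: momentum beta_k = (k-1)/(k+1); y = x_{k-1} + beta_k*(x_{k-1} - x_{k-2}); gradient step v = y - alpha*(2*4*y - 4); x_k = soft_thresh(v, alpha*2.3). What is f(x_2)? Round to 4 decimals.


FISTA on f(x) = 4*x^2 - 4*x + 2.3*|x|
L = 8, alpha = 0.0517
Iteration 1: beta = 0.0, y = -2.7269 + 0.0*(-2.7269 + 2.7269) = -2.7269
  grad(y) = -25.8152, v = y - alpha*grad = -1.3923
  prox(v) = soft_thresh(-1.3923, 0.1189) = -1.2733
Iteration 2: beta = 0.3333, y = -1.2733 + 0.3333*(-1.2733 + 2.7269) = -0.7888
  grad(y) = -10.3106, v = y - alpha*grad = -0.2558
  prox(v) = soft_thresh(-0.2558, 0.1189) = -0.1369
f(x_2) = 4*(-0.1369)^2 - 4*(-0.1369) + 2.3*|-0.1369| = 0.9371


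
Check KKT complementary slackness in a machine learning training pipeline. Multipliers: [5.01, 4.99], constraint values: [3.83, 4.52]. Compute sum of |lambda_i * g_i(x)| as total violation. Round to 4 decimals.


KKT complementary slackness check:
lambda_1 * g_1 = 5.01 * 3.83 = 19.1883
lambda_2 * g_2 = 4.99 * 4.52 = 22.5548
Total violation = 19.1883 + 22.5548 = 41.7431


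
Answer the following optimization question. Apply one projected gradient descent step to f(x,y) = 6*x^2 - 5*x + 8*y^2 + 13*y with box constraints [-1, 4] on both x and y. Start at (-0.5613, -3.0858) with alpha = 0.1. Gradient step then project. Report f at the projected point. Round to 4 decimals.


Step 1: Compute gradient at (-0.5613, -3.0858).
grad_x = 2*6*-0.5613 - 5 = -11.7356
grad_y = 2*8*-3.0858 + 13 = -36.3728
Step 2: Gradient step.
x_raw = -0.5613 - 0.1*-11.7356 = 0.6123
y_raw = -3.0858 - 0.1*-36.3728 = 0.5515
Step 3: Project onto [-1, 4].
x_proj = clip(0.6123) = 0.6123
y_proj = clip(0.5515) = 0.5515
Step 4: Evaluate f.
f(0.6123, 0.5515) = 8.7902


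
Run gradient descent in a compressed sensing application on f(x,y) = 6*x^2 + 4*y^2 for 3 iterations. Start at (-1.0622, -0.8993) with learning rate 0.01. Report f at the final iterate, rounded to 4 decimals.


Gradient descent on f(x,y) = 6*x^2 + 4*y^2.
Starting point: (-1.0622, -0.8993), alpha = 0.01
Step 1: grad_x = 2*6*-1.0622 = -12.7464, grad_y = 2*4*-0.8993 = -7.1944
  x_1 = -1.0622 - 0.01*-12.7464 = -0.9347
  y_1 = -0.8993 - 0.01*-7.1944 = -0.8274
Step 2: grad_x = 2*6*-0.9347 = -11.2168, grad_y = 2*4*-0.8274 = -6.6188
  x_2 = -0.9347 - 0.01*-11.2168 = -0.8226
  y_2 = -0.8274 - 0.01*-6.6188 = -0.7612
Step 3: grad_x = 2*6*-0.8226 = -9.8708, grad_y = 2*4*-0.7612 = -6.0893
  x_3 = -0.8226 - 0.01*-9.8708 = -0.7239
  y_3 = -0.7612 - 0.01*-6.0893 = -0.7003
f(-0.7239, -0.7003) = 6*(-0.7239)^2 + 4*(-0.7003)^2 = 5.1054


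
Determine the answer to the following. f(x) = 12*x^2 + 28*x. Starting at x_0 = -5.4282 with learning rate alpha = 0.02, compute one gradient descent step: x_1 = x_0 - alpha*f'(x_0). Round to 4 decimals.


We compute the gradient at x_0 and apply the update.
f'(x) = 24*x + 28
f'(-5.4282) = 24*-5.4282 + 28 = -102.2768
x_1 = -5.4282 - 0.02*-102.2768 = -3.3827


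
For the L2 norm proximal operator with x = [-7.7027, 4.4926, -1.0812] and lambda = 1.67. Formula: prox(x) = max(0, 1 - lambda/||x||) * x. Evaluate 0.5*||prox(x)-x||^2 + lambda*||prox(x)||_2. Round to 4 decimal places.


Step 1: Compute ||x||.
||x|| = 8.9824
Step 2: Compute scaling factor.
scale = max(0, 1 - 1.67/8.9824) = 0.8141
Step 3: prox(x) = [-6.2706, 3.6573, -0.8802]
||prox(x)|| = 7.3124
Step 4: Proximal objective.
0.5*||prox-x||^2 = 1.3945
lambda*||prox|| = 12.2117
Total = 13.6062


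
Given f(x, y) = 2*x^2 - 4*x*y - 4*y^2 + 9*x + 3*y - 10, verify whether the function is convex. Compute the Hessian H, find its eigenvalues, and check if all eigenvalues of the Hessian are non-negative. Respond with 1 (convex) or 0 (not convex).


The Hessian of f(x,y) = 2*x^2 - 4*x*y - 4*y^2 + 9*x + 3*y - 10 is:
H = [[4, -4], [-4, -8]]
Trace = 4 - 8 = -4
Determinant = 4*-8 - (-4)^2 = -48
Discriminant = (-4)^2 - 4*-48 = 208.0
Eigenvalues: lambda_1 = -9.2111, lambda_2 = 5.2111
The function is not convex.

0


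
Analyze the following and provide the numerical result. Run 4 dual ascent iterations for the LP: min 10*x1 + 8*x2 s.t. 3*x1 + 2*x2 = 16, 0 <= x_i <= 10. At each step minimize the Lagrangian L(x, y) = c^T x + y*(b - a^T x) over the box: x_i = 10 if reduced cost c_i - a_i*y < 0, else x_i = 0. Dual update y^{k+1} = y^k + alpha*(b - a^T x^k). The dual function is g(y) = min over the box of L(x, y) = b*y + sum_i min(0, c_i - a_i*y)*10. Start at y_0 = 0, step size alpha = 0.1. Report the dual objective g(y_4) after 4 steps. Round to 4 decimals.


Dual ascent for LP: min 10*x1 + 8*x2, 3*x1 + 2*x2 = 16, 0 <= x_i <= 10
Step 1: y^k = 0.0, reduced costs: (10.0, 8.0)
  x^k = (0.0, 0.0), subgradient = b - a^T x = 16.0
  y^{k+1} = 0.0 + 0.1*16.0 = 1.6
Step 2: y^k = 1.6, reduced costs: (5.2, 4.8)
  x^k = (0.0, 0.0), subgradient = b - a^T x = 16.0
  y^{k+1} = 1.6 + 0.1*16.0 = 3.2
Step 3: y^k = 3.2, reduced costs: (0.4, 1.6)
  x^k = (0.0, 0.0), subgradient = b - a^T x = 16.0
  y^{k+1} = 3.2 + 0.1*16.0 = 4.8
Step 4: y^k = 4.8, reduced costs: (-4.4, -1.6)
  x^k = (10.0, 10.0), subgradient = b - a^T x = -34.0
  y^{k+1} = 4.8 + 0.1*-34.0 = 1.4
Dual objective at y_4 = 1.4: reduced costs (5.8, 5.2), box minimizer x = (0.0, 0.0)
g(y_4) = b*y + (c1 - a1*y)*x1 + (c2 - a2*y)*x2 = 16*1.4 + 5.8*0.0 + 5.2*0.0 = 22.4 + 0.0 + 0.0 = 22.4


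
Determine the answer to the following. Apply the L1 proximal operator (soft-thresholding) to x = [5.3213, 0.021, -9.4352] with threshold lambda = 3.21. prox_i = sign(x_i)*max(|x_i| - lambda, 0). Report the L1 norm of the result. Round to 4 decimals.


Soft-thresholding with lambda = 3.21:
prox(5.3213) = sign(5.3213)*max(|5.3213| - 3.21, 0) = 2.1113
prox(0.021) = sign(0.021)*max(|0.021| - 3.21, 0) = 0.0
prox(-9.4352) = sign(-9.4352)*max(|-9.4352| - 3.21, 0) = -6.2252
prox(x) = [2.1113, 0.0, -6.2252]
||prox(x)||_1 = 2.1113 + 0.0 + 6.2252 = 8.3365


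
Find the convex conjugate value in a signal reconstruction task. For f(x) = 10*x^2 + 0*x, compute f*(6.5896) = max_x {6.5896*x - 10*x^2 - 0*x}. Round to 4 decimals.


f*(y) = sup_x {y*x - a*x^2 - b*x} = sup_x {(y-b)*x - a*x^2}
FOC: (y - b) - 2a*x = 0 => x* = (y - b)/(2a)
x* = (6.5896 - 0)/(2*10) = 0.3295
f*(6.5896) = (y-b)^2/(4a) = (6.5896 - 0)^2/(4*10)
= 43.4228/40 = 1.0856


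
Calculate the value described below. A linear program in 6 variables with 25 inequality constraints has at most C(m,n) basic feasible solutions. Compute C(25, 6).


Each vertex corresponds to some choice of n active constraints out of m, so the number of vertices is at most C(m, n) = m! / (n!(m-n)!).
m = 25, n = 6
Numerator: 25 * 24 * 23 * 22 * 21 * 20
Denominator: 6! = 720
C(25, 6) = 177100


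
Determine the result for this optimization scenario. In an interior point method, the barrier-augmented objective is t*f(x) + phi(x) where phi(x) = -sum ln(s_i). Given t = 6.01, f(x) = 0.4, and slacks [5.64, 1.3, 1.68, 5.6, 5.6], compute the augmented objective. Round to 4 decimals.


Step 1: Compute log-barrier.
ln values: [1.7299, 0.2624, 0.5188, 1.7228, 1.7228]
phi = -(1.7299 + 0.2624 + 0.5188 + 1.7228 + 1.7228) = -5.9566
Step 2: Compute augmented objective.
t*f(x) = 6.01*0.4 = 2.404
Total = 2.404 - 5.9566 = -3.5526


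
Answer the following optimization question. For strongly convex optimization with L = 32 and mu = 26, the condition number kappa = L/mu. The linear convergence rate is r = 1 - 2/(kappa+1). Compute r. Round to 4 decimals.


Step 1: Compute the condition number.
kappa = L/mu = 32/26 = 1.2308
Step 2: Compute the convergence rate.
r = 1 - 2/(kappa + 1) = 1 - 2*mu/(L + mu) = (L - mu)/(L + mu) = 6/58 = 0.1034


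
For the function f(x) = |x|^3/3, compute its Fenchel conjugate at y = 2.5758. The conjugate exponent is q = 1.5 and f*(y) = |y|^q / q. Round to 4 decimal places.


The conjugate exponent q satisfies 1/p + 1/q = 1.
p = 3, so q = 3/(3 - 1) = 1.5
|y|^q = 2.5758^1.5 = 4.134
f*(2.5758) = 4.134 / 1.5 = 2.756


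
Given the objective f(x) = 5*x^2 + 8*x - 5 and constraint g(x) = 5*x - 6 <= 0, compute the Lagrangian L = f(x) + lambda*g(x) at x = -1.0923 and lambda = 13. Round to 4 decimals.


Step 1: Evaluate f(x).
f(-1.0923) = 5*(-1.0923)^2 + 8*(-1.0923) - 5 = -7.7728
Step 2: Evaluate g(x).
g(-1.0923) = 5*-1.0923 - 6 = -11.4615
Step 3: Compute Lagrangian.
L = -7.7728 + 13*-11.4615 = -156.7723


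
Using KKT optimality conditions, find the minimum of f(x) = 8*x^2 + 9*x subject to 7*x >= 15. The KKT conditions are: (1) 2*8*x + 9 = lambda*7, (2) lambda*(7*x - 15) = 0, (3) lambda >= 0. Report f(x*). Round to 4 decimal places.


Step 1: Try lambda = 0 (constraint inactive).
x_unc = -9/(2*8) = -0.5625
Check: 7*-0.5625 = -3.9375 < 15 -- violated!
Step 2: Constraint must be active: 7*x = 15
x* = 15/7 = 2.1429 (rounded; the exact value 15/7 is used below)
lambda = (2*8*(15/7) + 9)/7 = 6.1837
Step 3: Compute optimal value.
f(x*) = 8*(15/7)^2 + 9*(15/7) = 56.0204


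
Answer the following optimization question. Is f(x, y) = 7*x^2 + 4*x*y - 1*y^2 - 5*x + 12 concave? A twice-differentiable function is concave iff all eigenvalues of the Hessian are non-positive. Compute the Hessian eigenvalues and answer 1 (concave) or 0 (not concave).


The Hessian of f(x,y) = 7*x^2 + 4*x*y - 1*y^2 - 5*x + 12 is:
H = [[14, 4], [4, -2]]
Trace = 14 - 2 = 12
Determinant = 14*-2 - (4)^2 = -44
Discriminant = (12)^2 - 4*-44 = 320.0
Eigenvalues: lambda_1 = -2.9443, lambda_2 = 14.9443
The function is not concave.

0


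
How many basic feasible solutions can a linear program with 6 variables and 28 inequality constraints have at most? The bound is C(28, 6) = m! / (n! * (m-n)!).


Each vertex corresponds to some choice of n active constraints out of m, so the number of vertices is at most C(m, n) = m! / (n!(m-n)!).
m = 28, n = 6
Numerator: 28 * 27 * 26 * 25 * 24 * 23
Denominator: 6! = 720
C(28, 6) = 376740


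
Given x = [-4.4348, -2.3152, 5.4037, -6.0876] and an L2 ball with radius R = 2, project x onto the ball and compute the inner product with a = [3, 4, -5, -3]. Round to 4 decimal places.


Step 1: Compute ||x|| (intermediates to 6 decimals).
||x|| = sqrt((-4.4348)^2 + (-2.3152)^2 + 5.4037^2 + (-6.0876)^2) = 9.554394
Step 2: Project.
Since ||x|| > R, scale = R/||x|| = 2/9.554394 = 0.209328, proj(x) = scale * x
proj(x) = [-0.928328, -0.484636, 1.131146, -1.274305]
Step 3: Dot product.
a^T * proj(x) = 3*(-0.928328) + 4*(-0.484636) - 5*1.131146 - 3*(-1.274305) = -6.5563


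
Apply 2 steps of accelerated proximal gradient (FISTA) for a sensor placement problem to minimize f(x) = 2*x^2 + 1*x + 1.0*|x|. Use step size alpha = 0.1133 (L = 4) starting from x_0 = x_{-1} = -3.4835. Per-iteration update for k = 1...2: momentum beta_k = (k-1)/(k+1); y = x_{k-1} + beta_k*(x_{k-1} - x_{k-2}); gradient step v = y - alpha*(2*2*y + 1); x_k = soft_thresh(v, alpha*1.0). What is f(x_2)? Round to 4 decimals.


FISTA on f(x) = 2*x^2 + 1*x + 1.0*|x|
L = 4, alpha = 0.1133
Iteration 1: beta = 0.0, y = -3.4835 + 0.0*(-3.4835 + 3.4835) = -3.4835
  grad(y) = -12.934, v = y - alpha*grad = -2.0181
  prox(v) = soft_thresh(-2.0181, 0.1133) = -1.9048
Iteration 2: beta = 0.3333, y = -1.9048 + 0.3333*(-1.9048 + 3.4835) = -1.3785
  grad(y) = -4.5141, v = y - alpha*grad = -0.8671
  prox(v) = soft_thresh(-0.8671, 0.1133) = -0.7538
f(x_2) = 2*(-0.7538)^2 + 1*(-0.7538) + 1.0*|-0.7538| = 1.1364


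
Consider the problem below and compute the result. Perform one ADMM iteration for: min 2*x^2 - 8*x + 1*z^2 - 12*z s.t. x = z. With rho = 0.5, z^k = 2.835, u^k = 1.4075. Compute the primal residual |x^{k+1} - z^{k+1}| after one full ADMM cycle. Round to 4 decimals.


ADMM iteration with rho = 0.5, z^k = 2.835, u^k = 1.4075
Step 1: x-update.
Minimize 2*x^2 - 8*x + (0.5/2)*(x - 2.835 + 1.4075)^2
FOC: (2*2 + 0.5)*x = 8 + 0.5*(2.835 - 1.4075)
x^{k+1} = 1.9364
Step 2: z-update.
Minimize 1*z^2 - 12*z + (0.5/2)*(1.9364 - z + 1.4075)^2
FOC: (2*1 + 0.5)*z = 12 + 0.5*(1.9364 + 1.4075)
z^{k+1} = 5.4688
Step 3: u-update.
u^{k+1} = 1.4075 + 1.9364 - 5.4688 = -2.1249
Step 4: Primal residual = |1.9364 - 5.4688| = 3.5324


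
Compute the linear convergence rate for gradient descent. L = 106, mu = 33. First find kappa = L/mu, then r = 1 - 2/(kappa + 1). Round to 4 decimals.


Step 1: Compute the condition number.
kappa = L/mu = 106/33 = 3.2121
Step 2: Compute the convergence rate.
r = 1 - 2/(kappa + 1) = 1 - 2*mu/(L + mu) = (L - mu)/(L + mu) = 73/139 = 0.5252


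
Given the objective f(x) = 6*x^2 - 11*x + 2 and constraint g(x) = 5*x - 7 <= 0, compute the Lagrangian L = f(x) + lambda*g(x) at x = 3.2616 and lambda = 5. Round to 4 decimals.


Step 1: Evaluate f(x).
f(3.2616) = 6*3.2616^2 - 11*3.2616 + 2 = 29.9506
Step 2: Evaluate g(x).
g(3.2616) = 5*3.2616 - 7 = 9.308
Step 3: Compute Lagrangian.
L = 29.9506 + 5*9.308 = 76.4906


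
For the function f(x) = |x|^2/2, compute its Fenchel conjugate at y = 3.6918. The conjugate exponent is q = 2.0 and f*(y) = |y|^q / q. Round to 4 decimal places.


The conjugate exponent q satisfies 1/p + 1/q = 1.
p = 2, so q = 2/(2 - 1) = 2.0
|y|^q = 3.6918^2.0 = 13.6294
f*(3.6918) = 13.6294 / 2.0 = 6.8147


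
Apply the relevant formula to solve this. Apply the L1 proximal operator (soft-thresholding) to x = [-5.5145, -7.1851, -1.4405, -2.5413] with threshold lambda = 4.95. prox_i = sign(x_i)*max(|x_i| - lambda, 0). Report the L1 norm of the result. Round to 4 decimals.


Soft-thresholding with lambda = 4.95:
prox(-5.5145) = sign(-5.5145)*max(|-5.5145| - 4.95, 0) = -0.5645
prox(-7.1851) = sign(-7.1851)*max(|-7.1851| - 4.95, 0) = -2.2351
prox(-1.4405) = sign(-1.4405)*max(|-1.4405| - 4.95, 0) = 0.0
prox(-2.5413) = sign(-2.5413)*max(|-2.5413| - 4.95, 0) = 0.0
prox(x) = [-0.5645, -2.2351, 0.0, 0.0]
||prox(x)||_1 = 0.5645 + 2.2351 + 0.0 + 0.0 = 2.7996


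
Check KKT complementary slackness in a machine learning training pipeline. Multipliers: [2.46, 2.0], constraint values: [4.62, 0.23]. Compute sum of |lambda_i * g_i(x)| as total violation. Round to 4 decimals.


KKT complementary slackness check:
lambda_1 * g_1 = 2.46 * 4.62 = 11.3652
lambda_2 * g_2 = 2.0 * 0.23 = 0.46
Total violation = 11.3652 + 0.46 = 11.8252


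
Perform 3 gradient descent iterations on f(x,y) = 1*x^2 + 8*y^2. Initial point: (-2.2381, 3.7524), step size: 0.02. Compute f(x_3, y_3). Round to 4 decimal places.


Gradient descent on f(x,y) = 1*x^2 + 8*y^2.
Starting point: (-2.2381, 3.7524), alpha = 0.02
Step 1: grad_x = 2*1*-2.2381 = -4.4762, grad_y = 2*8*3.7524 = 60.0384
  x_1 = -2.2381 - 0.02*-4.4762 = -2.1486
  y_1 = 3.7524 - 0.02*60.0384 = 2.5516
Step 2: grad_x = 2*1*-2.1486 = -4.2972, grad_y = 2*8*2.5516 = 40.8261
  x_2 = -2.1486 - 0.02*-4.2972 = -2.0626
  y_2 = 2.5516 - 0.02*40.8261 = 1.7351
Step 3: grad_x = 2*1*-2.0626 = -4.1253, grad_y = 2*8*1.7351 = 27.7618
  x_3 = -2.0626 - 0.02*-4.1253 = -1.9801
  y_3 = 1.7351 - 0.02*27.7618 = 1.1799
f(-1.9801, 1.1799) = 1*(-1.9801)^2 + 8*1.1799^2 = 15.0577


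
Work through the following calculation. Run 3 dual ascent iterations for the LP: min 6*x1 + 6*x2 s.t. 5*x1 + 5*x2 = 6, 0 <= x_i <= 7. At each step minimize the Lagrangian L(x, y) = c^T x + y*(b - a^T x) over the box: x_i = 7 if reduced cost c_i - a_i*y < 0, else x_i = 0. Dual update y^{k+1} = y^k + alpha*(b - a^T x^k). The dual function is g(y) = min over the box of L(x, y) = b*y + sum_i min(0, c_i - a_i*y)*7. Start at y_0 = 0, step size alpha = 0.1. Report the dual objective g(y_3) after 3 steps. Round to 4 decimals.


Dual ascent for LP: min 6*x1 + 6*x2, 5*x1 + 5*x2 = 6, 0 <= x_i <= 7
Step 1: y^k = 0.0, reduced costs: (6.0, 6.0)
  x^k = (0.0, 0.0), subgradient = b - a^T x = 6.0
  y^{k+1} = 0.0 + 0.1*6.0 = 0.6
Step 2: y^k = 0.6, reduced costs: (3.0, 3.0)
  x^k = (0.0, 0.0), subgradient = b - a^T x = 6.0
  y^{k+1} = 0.6 + 0.1*6.0 = 1.2
Step 3: y^k = 1.2, reduced costs: (0.0, 0.0)
  x^k = (0.0, 0.0), subgradient = b - a^T x = 6.0
  y^{k+1} = 1.2 + 0.1*6.0 = 1.8
Dual objective at y_3 = 1.8: reduced costs (-3.0, -3.0), box minimizer x = (7.0, 7.0)
g(y_3) = b*y + (c1 - a1*y)*x1 + (c2 - a2*y)*x2 = 6*1.8 + (-3.0)*7.0 + (-3.0)*7.0 = 10.8 - 21.0 - 21.0 = -31.2


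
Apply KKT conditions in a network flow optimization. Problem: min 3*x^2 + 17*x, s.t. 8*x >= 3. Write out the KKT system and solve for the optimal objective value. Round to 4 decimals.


Step 1: Try lambda = 0 (constraint inactive).
x_unc = -17/(2*3) = -2.8333
Check: 8*-2.8333 = -22.6664 < 3 -- violated!
Step 2: Constraint must be active: 8*x = 3
x* = 3/8 = 0.375
lambda = (2*3*0.375 + 17)/8 = 2.4063
Step 3: Compute optimal value.
f(x*) = 3*0.375^2 + 17*0.375 = 6.7969


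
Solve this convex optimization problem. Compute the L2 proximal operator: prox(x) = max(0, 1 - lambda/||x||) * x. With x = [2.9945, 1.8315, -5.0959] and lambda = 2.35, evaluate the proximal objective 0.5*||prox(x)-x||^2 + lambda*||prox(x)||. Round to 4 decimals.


Step 1: Compute ||x||.
||x|| = 6.1879
Step 2: Compute scaling factor.
scale = max(0, 1 - 2.35/6.1879) = 0.6202
Step 3: prox(x) = [1.8573, 1.1359, -3.1606]
||prox(x)|| = 3.8379
Step 4: Proximal objective.
0.5*||prox-x||^2 = 2.7613
lambda*||prox|| = 9.0191
Total = 11.7802


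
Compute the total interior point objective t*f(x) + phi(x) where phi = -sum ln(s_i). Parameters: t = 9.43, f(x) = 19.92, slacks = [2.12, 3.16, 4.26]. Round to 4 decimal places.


Step 1: Compute log-barrier.
ln values: [0.7514, 1.1506, 1.4493]
phi = -(0.7514 + 1.1506 + 1.4493) = -3.3513
Step 2: Compute augmented objective.
t*f(x) = 9.43*19.92 = 187.8456
Total = 187.8456 - 3.3513 = 184.4943


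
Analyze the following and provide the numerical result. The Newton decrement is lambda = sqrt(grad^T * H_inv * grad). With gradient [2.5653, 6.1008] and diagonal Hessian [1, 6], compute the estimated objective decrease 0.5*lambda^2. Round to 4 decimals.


Step 1: H is diagonal, so H^(-1) * g = [2.5653, 1.0168].
Step 2: g^T H^(-1) g = sum_i g_i^2 / H_ii
  = (2.5653)^2/1 + (6.1008)^2/6
  = 6.5808 + 6.2033 = 12.7841
Step 3: Objective decrease = 0.5 * g^T H^(-1) g = 6.392


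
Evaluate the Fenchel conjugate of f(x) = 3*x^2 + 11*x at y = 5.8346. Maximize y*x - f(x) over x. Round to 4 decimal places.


f*(y) = sup_x {y*x - a*x^2 - b*x} = sup_x {(y-b)*x - a*x^2}
FOC: (y - b) - 2a*x = 0 => x* = (y - b)/(2a)
x* = (5.8346 - 11)/(2*3) = -0.8609
f*(5.8346) = (y-b)^2/(4a) = (5.8346 - 11)^2/(4*3)
= 26.6814/12 = 2.2234


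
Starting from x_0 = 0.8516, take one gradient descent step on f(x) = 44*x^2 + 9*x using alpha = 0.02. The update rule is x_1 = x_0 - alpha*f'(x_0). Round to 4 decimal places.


We compute the gradient at x_0 and apply the update.
f'(x) = 88*x + 9
f'(0.8516) = 88*0.8516 + 9 = 83.9408
x_1 = 0.8516 - 0.02*83.9408 = -0.8272


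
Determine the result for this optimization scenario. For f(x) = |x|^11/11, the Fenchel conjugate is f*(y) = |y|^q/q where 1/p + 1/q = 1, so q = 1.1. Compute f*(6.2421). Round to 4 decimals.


The conjugate exponent q satisfies 1/p + 1/q = 1.
p = 11, so q = 11/(11 - 1) = 1.1
|y|^q = 6.2421^1.1 = 7.4966
f*(6.2421) = 7.4966 / 1.1 = 6.8151


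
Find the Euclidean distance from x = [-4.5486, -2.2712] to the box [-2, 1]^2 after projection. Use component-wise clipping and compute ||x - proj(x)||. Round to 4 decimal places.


Project each component onto [-2, 1].
clip(-4.5486) = -2.0, clip(-2.2712) = -2.0
Projection = [-2.0, -2.0]
Squared diffs: [6.4954, 0.0735]
Distance = sqrt(6.5689) = 2.563


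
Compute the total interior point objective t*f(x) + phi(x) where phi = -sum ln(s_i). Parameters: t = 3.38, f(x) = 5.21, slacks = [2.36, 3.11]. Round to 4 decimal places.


Step 1: Compute log-barrier.
ln values: [0.8587, 1.1346]
phi = -(0.8587 + 1.1346) = -1.9933
Step 2: Compute augmented objective.
t*f(x) = 3.38*5.21 = 17.6098
Total = 17.6098 - 1.9933 = 15.6165


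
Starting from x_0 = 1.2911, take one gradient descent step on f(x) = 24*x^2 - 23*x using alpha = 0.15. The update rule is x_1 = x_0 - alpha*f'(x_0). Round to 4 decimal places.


We compute the gradient at x_0 and apply the update.
f'(x) = 48*x - 23
f'(1.2911) = 48*1.2911 - 23 = 38.9728
x_1 = 1.2911 - 0.15*38.9728 = -4.5548


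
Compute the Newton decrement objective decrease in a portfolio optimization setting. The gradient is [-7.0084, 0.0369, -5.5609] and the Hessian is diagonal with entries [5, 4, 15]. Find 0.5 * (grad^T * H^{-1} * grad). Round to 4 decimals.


Step 1: H is diagonal, so H^(-1) * g = [-1.4017, 0.0092, -0.3707].
Step 2: g^T H^(-1) g = sum_i g_i^2 / H_ii
  = (-7.0084)^2/5 + (0.0369)^2/4 + (-5.5609)^2/15
  = 9.8235 + 0.0003 + 2.0616 = 11.8854
Step 3: Objective decrease = 0.5 * g^T H^(-1) g = 5.9427


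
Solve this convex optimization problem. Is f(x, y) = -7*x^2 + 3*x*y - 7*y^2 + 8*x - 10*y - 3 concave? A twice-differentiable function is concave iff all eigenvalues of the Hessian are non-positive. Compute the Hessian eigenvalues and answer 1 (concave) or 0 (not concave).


The Hessian of f(x,y) = -7*x^2 + 3*x*y - 7*y^2 + 8*x - 10*y - 3 is:
H = [[-14, 3], [3, -14]]
Trace = -14 - 14 = -28
Determinant = -14*-14 - (3)^2 = 187
Discriminant = (-28)^2 - 4*187 = 36.0
Eigenvalues: lambda_1 = -17.0, lambda_2 = -11.0
The function is concave.

1


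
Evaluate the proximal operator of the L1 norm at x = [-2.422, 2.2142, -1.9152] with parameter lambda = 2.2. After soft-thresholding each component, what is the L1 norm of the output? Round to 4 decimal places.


Soft-thresholding with lambda = 2.2:
prox(-2.422) = sign(-2.422)*max(|-2.422| - 2.2, 0) = -0.222
prox(2.2142) = sign(2.2142)*max(|2.2142| - 2.2, 0) = 0.0142
prox(-1.9152) = sign(-1.9152)*max(|-1.9152| - 2.2, 0) = 0.0
prox(x) = [-0.222, 0.0142, 0.0]
||prox(x)||_1 = 0.222 + 0.0142 + 0.0 = 0.2362


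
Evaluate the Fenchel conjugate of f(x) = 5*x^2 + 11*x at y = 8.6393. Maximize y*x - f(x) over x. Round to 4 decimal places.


f*(y) = sup_x {y*x - a*x^2 - b*x} = sup_x {(y-b)*x - a*x^2}
FOC: (y - b) - 2a*x = 0 => x* = (y - b)/(2a)
x* = (8.6393 - 11)/(2*5) = -0.2361
f*(8.6393) = (y-b)^2/(4a) = (8.6393 - 11)^2/(4*5)
= 5.5729/20 = 0.2786


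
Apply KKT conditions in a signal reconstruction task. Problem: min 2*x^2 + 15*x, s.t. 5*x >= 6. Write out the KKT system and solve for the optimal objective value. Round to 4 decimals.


Step 1: Try lambda = 0 (constraint inactive).
x_unc = -15/(2*2) = -3.75
Check: 5*-3.75 = -18.75 < 6 -- violated!
Step 2: Constraint must be active: 5*x = 6
x* = 6/5 = 1.2
lambda = (2*2*1.2 + 15)/5 = 3.96
Step 3: Compute optimal value.
f(x*) = 2*1.2^2 + 15*1.2 = 20.88
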